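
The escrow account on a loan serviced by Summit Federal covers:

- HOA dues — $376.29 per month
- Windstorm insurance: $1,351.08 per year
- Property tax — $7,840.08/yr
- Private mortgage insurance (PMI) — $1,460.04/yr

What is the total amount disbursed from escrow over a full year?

$15,166.68

HOA dues = $376.29 × 12 = $4,515.48/yr
Windstorm insurance = $1,351.08/yr
Property tax = $7,840.08/yr
Private mortgage insurance (PMI) = $1,460.04/yr
Total annual escrow = $4,515.48 + $1,351.08 + $7,840.08 + $1,460.04 = $15,166.68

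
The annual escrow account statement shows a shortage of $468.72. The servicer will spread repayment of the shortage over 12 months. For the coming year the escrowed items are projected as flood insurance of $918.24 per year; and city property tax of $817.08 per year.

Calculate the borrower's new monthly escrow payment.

Flood insurance — $918.24 annually
City property tax — $817.08 annually
Combined annual = $1,735.32
Monthly escrow = $1,735.32 ÷ 12 = $144.61
Shortage spread = $468.72 ÷ 12 = $39.06/mo
Adjusted monthly = $144.61 + $39.06 = $183.67

$183.67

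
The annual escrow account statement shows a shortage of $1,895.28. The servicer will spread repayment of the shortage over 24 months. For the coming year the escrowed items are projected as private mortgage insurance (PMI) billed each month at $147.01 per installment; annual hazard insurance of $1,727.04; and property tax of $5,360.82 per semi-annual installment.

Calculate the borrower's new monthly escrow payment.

Private mortgage insurance (PMI) = $147.01 × 12 = $1,764.12/yr
Hazard insurance = $1,727.04/yr
Property tax = $5,360.82 × 2 = $10,721.64/yr
Total annual escrow = $1,764.12 + $1,727.04 + $10,721.64 = $14,212.80
Monthly escrow = $14,212.80 / 12 = $1,184.40
Monthly shortage recovery: $1,895.28 / 24 = $78.97
Adjusted monthly = $1,184.40 + $78.97 = $1,263.37

$1,263.37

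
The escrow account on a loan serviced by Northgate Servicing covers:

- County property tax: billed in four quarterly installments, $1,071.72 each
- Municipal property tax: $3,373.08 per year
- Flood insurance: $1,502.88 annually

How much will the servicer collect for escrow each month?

County property tax — $1,071.72 × 4 = $4,286.88
Municipal property tax — $3,373.08
Flood insurance — $1,502.88
Yearly total = $4,286.88 + $3,373.08 + $1,502.88 = $9,162.84
Monthly escrow = $9,162.84 / 12 = $763.57

$763.57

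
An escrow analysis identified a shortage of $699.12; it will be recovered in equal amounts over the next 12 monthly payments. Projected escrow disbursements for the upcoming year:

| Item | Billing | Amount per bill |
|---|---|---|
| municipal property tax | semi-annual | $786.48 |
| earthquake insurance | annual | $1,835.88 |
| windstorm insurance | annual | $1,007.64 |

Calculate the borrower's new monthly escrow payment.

Municipal property tax = $786.48 × 2 = $1,572.96 per year
Earthquake insurance = $1,835.88 per year
Windstorm insurance = $1,007.64 per year
Combined annual = $1,572.96 + $1,835.88 + $1,007.64 = $4,416.48
Monthly = $4,416.48 ÷ 12 = $368.04
Monthly shortage recovery: $699.12 / 12 = $58.26
New monthly escrow = $368.04 + $58.26 = $426.30

$426.30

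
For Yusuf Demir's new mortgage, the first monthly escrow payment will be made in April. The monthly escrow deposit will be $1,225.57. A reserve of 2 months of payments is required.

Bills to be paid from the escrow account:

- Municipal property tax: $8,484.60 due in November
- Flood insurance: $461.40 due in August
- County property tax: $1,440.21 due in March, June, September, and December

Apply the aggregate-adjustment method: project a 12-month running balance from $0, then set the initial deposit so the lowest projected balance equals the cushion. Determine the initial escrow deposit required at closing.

Cushion = 2 × $1,225.57 = $2,451.14
Trial balance (start $0, +$1,225.57 each month, − disbursements):
  Apr: +$1,225.57 → $1,225.57
  May: +$1,225.57 → $2,451.14
  Jun: +$1,225.57 − $1,440.21 → $2,236.50
  Jul: +$1,225.57 → $3,462.07
  Aug: +$1,225.57 − $461.40 → $4,226.24
  Sep: +$1,225.57 − $1,440.21 → $4,011.60
  Oct: +$1,225.57 → $5,237.17
  Nov: +$1,225.57 − $8,484.60 → -$2,021.86
  Dec: +$1,225.57 − $1,440.21 → -$2,236.50
  Jan: +$1,225.57 → -$1,010.93
  Feb: +$1,225.57 → $214.64
  Mar: +$1,225.57 − $1,440.21 → $0.00
Lowest trial balance = -$2,236.50 (Dec)
Initial deposit = cushion − low point = $2,451.14 − (-$2,236.50) = $4,687.64

$4,687.64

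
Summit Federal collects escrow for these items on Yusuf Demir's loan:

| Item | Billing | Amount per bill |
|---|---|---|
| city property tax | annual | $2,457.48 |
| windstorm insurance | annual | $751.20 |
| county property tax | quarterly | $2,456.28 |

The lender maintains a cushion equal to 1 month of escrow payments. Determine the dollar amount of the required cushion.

City property tax — $2,457.48/yr
Windstorm insurance — $751.20/yr
County property tax — $2,456.28 × 4 = $9,825.12/yr
Total per year = $2,457.48 + $751.20 + $9,825.12 = $13,033.80
Monthly = $13,033.80 ÷ 12 = $1,086.15
Required cushion = 1 × $1,086.15 = $1,086.15

$1,086.15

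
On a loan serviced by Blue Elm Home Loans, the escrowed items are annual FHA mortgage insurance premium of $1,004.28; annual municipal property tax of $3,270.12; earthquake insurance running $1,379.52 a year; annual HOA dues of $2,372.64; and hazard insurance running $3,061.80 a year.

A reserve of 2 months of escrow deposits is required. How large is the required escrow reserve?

$1,848.06

FHA mortgage insurance premium: $1,004.28
Municipal property tax: $3,270.12
Earthquake insurance: $1,379.52
HOA dues: $2,372.64
Hazard insurance: $3,061.80
Annual escrow total = $1,004.28 + $3,270.12 + $1,379.52 + $2,372.64 + $3,061.80 = $11,088.36
Base monthly escrow = $11,088.36 ÷ 12 = $924.03
Required cushion = 2 × $924.03 = $1,848.06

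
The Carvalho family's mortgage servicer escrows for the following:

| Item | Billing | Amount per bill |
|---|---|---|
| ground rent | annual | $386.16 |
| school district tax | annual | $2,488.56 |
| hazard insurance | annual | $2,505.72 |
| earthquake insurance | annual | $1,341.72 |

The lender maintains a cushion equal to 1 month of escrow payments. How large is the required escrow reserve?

$560.18

Ground rent: $386.16
School district tax: $2,488.56
Hazard insurance: $2,505.72
Earthquake insurance: $1,341.72
Total per year = $386.16 + $2,488.56 + $2,505.72 + $1,341.72 = $6,722.16
Monthly = $6,722.16 ÷ 12 = $560.18
Reserve = 1 × $560.18 = $560.18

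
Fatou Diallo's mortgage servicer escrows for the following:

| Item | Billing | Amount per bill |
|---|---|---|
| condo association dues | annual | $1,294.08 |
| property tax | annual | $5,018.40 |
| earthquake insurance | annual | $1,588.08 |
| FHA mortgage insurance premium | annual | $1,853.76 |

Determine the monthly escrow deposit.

$812.86

Condo association dues: $1,294.08 per year
Property tax: $5,018.40 per year
Earthquake insurance: $1,588.08 per year
FHA mortgage insurance premium: $1,853.76 per year
Combined annual = $9,754.32
Per month = $9,754.32 / 12 = $812.86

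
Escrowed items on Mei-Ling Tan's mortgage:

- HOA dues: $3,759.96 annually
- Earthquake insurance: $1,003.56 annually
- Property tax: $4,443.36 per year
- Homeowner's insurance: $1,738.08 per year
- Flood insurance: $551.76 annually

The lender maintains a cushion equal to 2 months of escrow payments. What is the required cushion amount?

$1,916.12

HOA dues = $3,759.96
Earthquake insurance = $1,003.56
Property tax = $4,443.36
Homeowner's insurance = $1,738.08
Flood insurance = $551.76
Total per year = $3,759.96 + $1,003.56 + $4,443.36 + $1,738.08 + $551.76 = $11,496.72
Monthly escrow = $11,496.72 ÷ 12 = $958.06
Reserve = 2 × $958.06 = $1,916.12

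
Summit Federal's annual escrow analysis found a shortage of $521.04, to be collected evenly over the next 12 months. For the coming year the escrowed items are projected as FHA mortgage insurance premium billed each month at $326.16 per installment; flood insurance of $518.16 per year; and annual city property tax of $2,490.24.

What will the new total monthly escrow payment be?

FHA mortgage insurance premium = $326.16 × 12 = $3,913.92
Flood insurance = $518.16
City property tax = $2,490.24
Total per year = $6,922.32
Per month = $6,922.32 ÷ 12 = $576.86
Monthly shortage recovery: $521.04 / 12 = $43.42
Adjusted monthly = $576.86 + $43.42 = $620.28

$620.28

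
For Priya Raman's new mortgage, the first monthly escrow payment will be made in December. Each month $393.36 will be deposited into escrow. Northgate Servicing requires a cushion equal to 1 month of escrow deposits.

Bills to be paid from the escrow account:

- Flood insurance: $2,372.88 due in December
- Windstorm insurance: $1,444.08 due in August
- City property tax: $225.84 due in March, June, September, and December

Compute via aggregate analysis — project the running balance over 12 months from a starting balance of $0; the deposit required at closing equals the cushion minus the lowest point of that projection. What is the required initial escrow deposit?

$2,598.72

Cushion = 1 × $393.36 = $393.36
Trial balance (start $0, +$393.36 each month, − disbursements):
  Dec: +$393.36 − $2,598.72 → -$2,205.36
  Jan: +$393.36 → -$1,812.00
  Feb: +$393.36 → -$1,418.64
  Mar: +$393.36 − $225.84 → -$1,251.12
  Apr: +$393.36 → -$857.76
  May: +$393.36 → -$464.40
  Jun: +$393.36 − $225.84 → -$296.88
  Jul: +$393.36 → $96.48
  Aug: +$393.36 − $1,444.08 → -$954.24
  Sep: +$393.36 − $225.84 → -$786.72
  Oct: +$393.36 → -$393.36
  Nov: +$393.36 → $0.00
Lowest trial balance = -$2,205.36 (Dec)
Initial deposit = cushion − low point = $393.36 − (-$2,205.36) = $2,598.72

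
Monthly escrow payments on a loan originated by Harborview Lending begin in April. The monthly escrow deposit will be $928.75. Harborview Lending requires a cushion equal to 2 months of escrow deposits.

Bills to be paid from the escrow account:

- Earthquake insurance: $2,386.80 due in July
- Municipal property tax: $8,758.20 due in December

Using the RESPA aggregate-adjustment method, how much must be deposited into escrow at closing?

$4,643.75

Cushion = 2 × $928.75 = $1,857.50
Trial balance (start $0, +$928.75 each month, − disbursements):
  Apr: +$928.75 → $928.75
  May: +$928.75 → $1,857.50
  Jun: +$928.75 → $2,786.25
  Jul: +$928.75 − $2,386.80 → $1,328.20
  Aug: +$928.75 → $2,256.95
  Sep: +$928.75 → $3,185.70
  Oct: +$928.75 → $4,114.45
  Nov: +$928.75 → $5,043.20
  Dec: +$928.75 − $8,758.20 → -$2,786.25
  Jan: +$928.75 → -$1,857.50
  Feb: +$928.75 → -$928.75
  Mar: +$928.75 → $0.00
Lowest trial balance = -$2,786.25 (Dec)
Initial deposit = cushion − low point = $1,857.50 − (-$2,786.25) = $4,643.75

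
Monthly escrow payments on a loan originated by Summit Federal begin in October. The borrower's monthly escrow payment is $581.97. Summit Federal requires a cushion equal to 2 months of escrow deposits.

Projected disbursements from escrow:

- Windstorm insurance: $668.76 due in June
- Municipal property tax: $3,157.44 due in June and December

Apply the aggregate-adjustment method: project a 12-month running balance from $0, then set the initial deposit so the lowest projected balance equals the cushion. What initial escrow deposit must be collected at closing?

$2,909.85

Cushion = 2 × $581.97 = $1,163.94
Trial balance (start $0, +$581.97 each month, − disbursements):
  Oct: +$581.97 → $581.97
  Nov: +$581.97 → $1,163.94
  Dec: +$581.97 − $3,157.44 → -$1,411.53
  Jan: +$581.97 → -$829.56
  Feb: +$581.97 → -$247.59
  Mar: +$581.97 → $334.38
  Apr: +$581.97 → $916.35
  May: +$581.97 → $1,498.32
  Jun: +$581.97 − $3,826.20 → -$1,745.91
  Jul: +$581.97 → -$1,163.94
  Aug: +$581.97 → -$581.97
  Sep: +$581.97 → $0.00
Lowest trial balance = -$1,745.91 (Jun)
Initial deposit = cushion − low point = $1,163.94 − (-$1,745.91) = $2,909.85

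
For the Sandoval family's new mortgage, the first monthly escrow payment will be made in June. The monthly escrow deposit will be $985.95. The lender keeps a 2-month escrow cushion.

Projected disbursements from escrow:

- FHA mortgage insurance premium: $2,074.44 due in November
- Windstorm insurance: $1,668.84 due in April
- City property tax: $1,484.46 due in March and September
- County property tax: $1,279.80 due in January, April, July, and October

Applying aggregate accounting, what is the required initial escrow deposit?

$2,957.85

Cushion = 2 × $985.95 = $1,971.90
Trial balance (start $0, +$985.95 each month, − disbursements):
  Jun: +$985.95 → $985.95
  Jul: +$985.95 − $1,279.80 → $692.10
  Aug: +$985.95 → $1,678.05
  Sep: +$985.95 − $1,484.46 → $1,179.54
  Oct: +$985.95 − $1,279.80 → $885.69
  Nov: +$985.95 − $2,074.44 → -$202.80
  Dec: +$985.95 → $783.15
  Jan: +$985.95 − $1,279.80 → $489.30
  Feb: +$985.95 → $1,475.25
  Mar: +$985.95 − $1,484.46 → $976.74
  Apr: +$985.95 − $2,948.64 → -$985.95
  May: +$985.95 → $0.00
Lowest trial balance = -$985.95 (Apr)
Initial deposit = cushion − low point = $1,971.90 − (-$985.95) = $2,957.85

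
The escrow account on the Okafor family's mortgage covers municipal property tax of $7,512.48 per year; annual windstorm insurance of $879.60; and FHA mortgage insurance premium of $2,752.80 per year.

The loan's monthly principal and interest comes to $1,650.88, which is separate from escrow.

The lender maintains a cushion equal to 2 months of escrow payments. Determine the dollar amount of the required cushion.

Municipal property tax: $7,512.48
Windstorm insurance: $879.60
FHA mortgage insurance premium: $2,752.80
Annual escrow total = $7,512.48 + $879.60 + $2,752.80 = $11,144.88
Base monthly escrow = $11,144.88 / 12 = $928.74
Reserve = 2 × $928.74 = $1,857.48

$1,857.48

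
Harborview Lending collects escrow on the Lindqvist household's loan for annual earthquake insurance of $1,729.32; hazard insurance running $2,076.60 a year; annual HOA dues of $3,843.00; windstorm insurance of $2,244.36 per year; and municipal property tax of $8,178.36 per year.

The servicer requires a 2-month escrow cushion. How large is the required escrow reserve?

$3,011.94

Earthquake insurance = $1,729.32 annually
Hazard insurance = $2,076.60 annually
HOA dues = $3,843.00 annually
Windstorm insurance = $2,244.36 annually
Municipal property tax = $8,178.36 annually
Annual escrow total = $18,071.64
Monthly = $18,071.64 ÷ 12 = $1,505.97
Reserve = 2 × $1,505.97 = $3,011.94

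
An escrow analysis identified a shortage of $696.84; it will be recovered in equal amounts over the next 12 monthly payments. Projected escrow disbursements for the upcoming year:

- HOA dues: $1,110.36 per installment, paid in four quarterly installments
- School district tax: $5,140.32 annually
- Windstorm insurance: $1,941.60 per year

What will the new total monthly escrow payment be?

HOA dues = $1,110.36 × 4 = $4,441.44 annually
School district tax = $5,140.32 annually
Windstorm insurance = $1,941.60 annually
Yearly total = $11,523.36
Base monthly escrow = $11,523.36 / 12 = $960.28
Shortage per month = $696.84 / 12 = $58.07
Adjusted monthly = $960.28 + $58.07 = $1,018.35

$1,018.35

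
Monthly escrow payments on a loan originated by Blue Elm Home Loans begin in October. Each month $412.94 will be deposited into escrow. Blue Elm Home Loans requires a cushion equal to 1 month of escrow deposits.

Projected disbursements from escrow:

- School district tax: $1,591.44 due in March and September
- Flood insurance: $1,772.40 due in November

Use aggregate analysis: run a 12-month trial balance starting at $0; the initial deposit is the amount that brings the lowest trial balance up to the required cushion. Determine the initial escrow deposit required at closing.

$1,359.46

Cushion = 1 × $412.94 = $412.94
Trial balance (start $0, +$412.94 each month, − disbursements):
  Oct: +$412.94 → $412.94
  Nov: +$412.94 − $1,772.40 → -$946.52
  Dec: +$412.94 → -$533.58
  Jan: +$412.94 → -$120.64
  Feb: +$412.94 → $292.30
  Mar: +$412.94 − $1,591.44 → -$886.20
  Apr: +$412.94 → -$473.26
  May: +$412.94 → -$60.32
  Jun: +$412.94 → $352.62
  Jul: +$412.94 → $765.56
  Aug: +$412.94 → $1,178.50
  Sep: +$412.94 − $1,591.44 → $0.00
Lowest trial balance = -$946.52 (Nov)
Initial deposit = cushion − low point = $412.94 − (-$946.52) = $1,359.46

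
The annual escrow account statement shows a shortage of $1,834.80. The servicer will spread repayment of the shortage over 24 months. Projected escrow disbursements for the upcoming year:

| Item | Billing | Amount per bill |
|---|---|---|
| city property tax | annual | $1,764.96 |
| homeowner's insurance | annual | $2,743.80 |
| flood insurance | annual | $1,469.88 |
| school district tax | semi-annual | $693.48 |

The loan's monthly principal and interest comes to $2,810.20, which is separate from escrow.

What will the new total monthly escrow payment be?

City property tax: $1,764.96
Homeowner's insurance: $2,743.80
Flood insurance: $1,469.88
School district tax: $693.48 × 2 = $1,386.96
Total per year = $7,365.60
Per month = $7,365.60 / 12 = $613.80
Monthly shortage recovery: $1,834.80 ÷ 24 = $76.45
Adjusted monthly = $613.80 + $76.45 = $690.25

$690.25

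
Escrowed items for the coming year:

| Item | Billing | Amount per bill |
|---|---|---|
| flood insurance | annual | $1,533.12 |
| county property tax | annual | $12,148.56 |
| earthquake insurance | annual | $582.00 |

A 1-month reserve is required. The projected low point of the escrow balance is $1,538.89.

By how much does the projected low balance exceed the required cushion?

$350.25

Flood insurance = $1,533.12
County property tax = $12,148.56
Earthquake insurance = $582.00
Total per year = $1,533.12 + $12,148.56 + $582.00 = $14,263.68
Per month = $14,263.68 / 12 = $1,188.64
Cushion = 1 × $1,188.64 = $1,188.64
Surplus = $1,538.89 − $1,188.64 = $350.25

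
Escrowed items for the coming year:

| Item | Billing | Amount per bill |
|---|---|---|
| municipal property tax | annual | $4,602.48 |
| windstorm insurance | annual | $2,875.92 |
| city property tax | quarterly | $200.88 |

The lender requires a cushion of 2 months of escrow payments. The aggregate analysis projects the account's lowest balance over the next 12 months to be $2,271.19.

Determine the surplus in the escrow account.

$890.87

Municipal property tax = $4,602.48 annually
Windstorm insurance = $2,875.92 annually
City property tax = $200.88 × 4 = $803.52 annually
Total annual escrow = $4,602.48 + $2,875.92 + $803.52 = $8,281.92
Per month = $8,281.92 ÷ 12 = $690.16
Cushion = 2 × $690.16 = $1,380.32
Excess over cushion: $2,271.19 − $1,380.32 = $890.87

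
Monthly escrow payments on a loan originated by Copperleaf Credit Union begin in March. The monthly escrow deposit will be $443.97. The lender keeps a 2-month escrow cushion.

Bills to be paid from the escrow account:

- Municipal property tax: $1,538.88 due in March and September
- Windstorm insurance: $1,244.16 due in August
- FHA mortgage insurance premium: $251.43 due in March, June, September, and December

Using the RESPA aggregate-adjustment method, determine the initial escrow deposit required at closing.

$2,856.36

Cushion = 2 × $443.97 = $887.94
Trial balance (start $0, +$443.97 each month, − disbursements):
  Mar: +$443.97 − $1,790.31 → -$1,346.34
  Apr: +$443.97 → -$902.37
  May: +$443.97 → -$458.40
  Jun: +$443.97 − $251.43 → -$265.86
  Jul: +$443.97 → $178.11
  Aug: +$443.97 − $1,244.16 → -$622.08
  Sep: +$443.97 − $1,790.31 → -$1,968.42
  Oct: +$443.97 → -$1,524.45
  Nov: +$443.97 → -$1,080.48
  Dec: +$443.97 − $251.43 → -$887.94
  Jan: +$443.97 → -$443.97
  Feb: +$443.97 → $0.00
Lowest trial balance = -$1,968.42 (Sep)
Initial deposit = cushion − low point = $887.94 − (-$1,968.42) = $2,856.36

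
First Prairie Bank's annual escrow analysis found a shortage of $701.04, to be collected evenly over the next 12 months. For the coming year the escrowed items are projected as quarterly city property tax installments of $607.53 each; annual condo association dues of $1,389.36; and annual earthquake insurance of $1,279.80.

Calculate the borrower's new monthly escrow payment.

City property tax: $607.53 × 4 = $2,430.12
Condo association dues: $1,389.36
Earthquake insurance: $1,279.80
Annual escrow total = $2,430.12 + $1,389.36 + $1,279.80 = $5,099.28
Base monthly escrow = $5,099.28 / 12 = $424.94
Monthly shortage recovery: $701.04 / 12 = $58.42
New monthly escrow = $424.94 + $58.42 = $483.36

$483.36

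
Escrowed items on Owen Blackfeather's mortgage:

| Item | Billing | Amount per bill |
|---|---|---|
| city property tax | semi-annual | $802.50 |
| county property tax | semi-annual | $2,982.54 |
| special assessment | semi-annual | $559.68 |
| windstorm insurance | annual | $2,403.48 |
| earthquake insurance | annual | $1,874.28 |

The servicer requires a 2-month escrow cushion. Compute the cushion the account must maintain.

$2,161.20

City property tax = $802.50 × 2 = $1,605.00 annually
County property tax = $2,982.54 × 2 = $5,965.08 annually
Special assessment = $559.68 × 2 = $1,119.36 annually
Windstorm insurance = $2,403.48 annually
Earthquake insurance = $1,874.28 annually
Annual escrow total = $1,605.00 + $5,965.08 + $1,119.36 + $2,403.48 + $1,874.28 = $12,967.20
Base monthly escrow = $12,967.20 / 12 = $1,080.60
Reserve = 2 × $1,080.60 = $2,161.20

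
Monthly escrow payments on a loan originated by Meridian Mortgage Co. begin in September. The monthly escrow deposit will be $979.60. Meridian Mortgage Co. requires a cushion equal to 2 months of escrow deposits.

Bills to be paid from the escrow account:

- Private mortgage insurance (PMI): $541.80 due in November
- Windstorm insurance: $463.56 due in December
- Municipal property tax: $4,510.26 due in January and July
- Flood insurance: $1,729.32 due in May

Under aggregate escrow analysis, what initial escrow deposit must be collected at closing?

Cushion = 2 × $979.60 = $1,959.20
Trial balance (start $0, +$979.60 each month, − disbursements):
  Sep: +$979.60 → $979.60
  Oct: +$979.60 → $1,959.20
  Nov: +$979.60 − $541.80 → $2,397.00
  Dec: +$979.60 − $463.56 → $2,913.04
  Jan: +$979.60 − $4,510.26 → -$617.62
  Feb: +$979.60 → $361.98
  Mar: +$979.60 → $1,341.58
  Apr: +$979.60 → $2,321.18
  May: +$979.60 − $1,729.32 → $1,571.46
  Jun: +$979.60 → $2,551.06
  Jul: +$979.60 − $4,510.26 → -$979.60
  Aug: +$979.60 → $0.00
Lowest trial balance = -$979.60 (Jul)
Initial deposit = cushion − low point = $1,959.20 − (-$979.60) = $2,938.80

$2,938.80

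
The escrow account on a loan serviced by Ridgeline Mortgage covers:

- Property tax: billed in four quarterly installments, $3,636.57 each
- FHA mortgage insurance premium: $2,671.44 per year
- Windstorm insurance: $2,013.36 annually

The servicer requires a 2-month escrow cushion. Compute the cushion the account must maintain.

$3,205.18

Property tax: $3,636.57 × 4 = $14,546.28/yr
FHA mortgage insurance premium: $2,671.44/yr
Windstorm insurance: $2,013.36/yr
Annual escrow total = $14,546.28 + $2,671.44 + $2,013.36 = $19,231.08
Monthly = $19,231.08 ÷ 12 = $1,602.59
Reserve = 2 × $1,602.59 = $3,205.18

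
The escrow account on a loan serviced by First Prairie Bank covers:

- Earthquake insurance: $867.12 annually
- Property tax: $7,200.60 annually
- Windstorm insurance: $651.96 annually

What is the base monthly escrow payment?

$726.64

Earthquake insurance — $867.12 per year
Property tax — $7,200.60 per year
Windstorm insurance — $651.96 per year
Total per year = $867.12 + $7,200.60 + $651.96 = $8,719.68
Base monthly escrow = $8,719.68 / 12 = $726.64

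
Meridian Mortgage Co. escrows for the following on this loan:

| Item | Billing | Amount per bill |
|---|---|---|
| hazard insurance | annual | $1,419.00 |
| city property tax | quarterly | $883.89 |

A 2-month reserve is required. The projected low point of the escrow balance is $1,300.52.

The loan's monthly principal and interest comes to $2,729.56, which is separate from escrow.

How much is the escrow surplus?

Hazard insurance = $1,419.00
City property tax = $883.89 × 4 = $3,535.56
Total annual escrow = $4,954.56
Monthly escrow = $4,954.56 / 12 = $412.88
Required cushion = 2 × $412.88 = $825.76
Surplus = $1,300.52 − $825.76 = $474.76

$474.76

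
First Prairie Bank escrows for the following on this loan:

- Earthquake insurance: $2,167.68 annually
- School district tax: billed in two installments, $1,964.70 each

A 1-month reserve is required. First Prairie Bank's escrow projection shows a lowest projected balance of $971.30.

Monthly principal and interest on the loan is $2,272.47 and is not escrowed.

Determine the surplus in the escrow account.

$463.21

Earthquake insurance — $2,167.68/yr
School district tax — $1,964.70 × 2 = $3,929.40/yr
Combined annual = $6,097.08
Base monthly escrow = $6,097.08 ÷ 12 = $508.09
Required cushion = 1 × $508.09 = $508.09
Excess over cushion: $971.30 − $508.09 = $463.21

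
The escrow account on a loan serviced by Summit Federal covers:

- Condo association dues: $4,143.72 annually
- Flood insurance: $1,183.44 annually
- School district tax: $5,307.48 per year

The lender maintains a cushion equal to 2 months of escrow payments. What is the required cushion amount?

Condo association dues = $4,143.72/yr
Flood insurance = $1,183.44/yr
School district tax = $5,307.48/yr
Annual escrow total = $4,143.72 + $1,183.44 + $5,307.48 = $10,634.64
Per month = $10,634.64 / 12 = $886.22
Required cushion = 2 × $886.22 = $1,772.44

$1,772.44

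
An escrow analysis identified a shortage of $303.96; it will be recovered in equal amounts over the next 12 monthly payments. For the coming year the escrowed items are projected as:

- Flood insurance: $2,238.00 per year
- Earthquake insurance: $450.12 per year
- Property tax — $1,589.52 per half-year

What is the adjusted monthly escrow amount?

$514.26

Flood insurance = $2,238.00 per year
Earthquake insurance = $450.12 per year
Property tax = $1,589.52 × 2 = $3,179.04 per year
Annual escrow total = $2,238.00 + $450.12 + $3,179.04 = $5,867.16
Monthly escrow = $5,867.16 / 12 = $488.93
Shortage per month = $303.96 / 12 = $25.33
New monthly escrow = $488.93 + $25.33 = $514.26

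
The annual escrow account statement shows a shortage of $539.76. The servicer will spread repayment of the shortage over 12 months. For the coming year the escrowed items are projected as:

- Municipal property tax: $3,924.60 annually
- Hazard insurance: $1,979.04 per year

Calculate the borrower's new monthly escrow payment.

Municipal property tax = $3,924.60/yr
Hazard insurance = $1,979.04/yr
Yearly total = $3,924.60 + $1,979.04 = $5,903.64
Monthly escrow = $5,903.64 ÷ 12 = $491.97
Shortage spread = $539.76 / 12 = $44.98/mo
New monthly escrow = $491.97 + $44.98 = $536.95

$536.95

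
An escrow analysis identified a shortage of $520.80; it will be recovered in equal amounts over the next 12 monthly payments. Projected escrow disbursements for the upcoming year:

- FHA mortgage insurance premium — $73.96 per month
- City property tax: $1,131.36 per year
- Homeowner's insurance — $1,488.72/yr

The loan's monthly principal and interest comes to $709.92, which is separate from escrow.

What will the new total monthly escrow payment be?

$335.70

FHA mortgage insurance premium: $73.96 × 12 = $887.52 annually
City property tax: $1,131.36 annually
Homeowner's insurance: $1,488.72 annually
Total per year = $887.52 + $1,131.36 + $1,488.72 = $3,507.60
Per month = $3,507.60 / 12 = $292.30
Monthly shortage recovery: $520.80 ÷ 12 = $43.40
Adjusted monthly = $292.30 + $43.40 = $335.70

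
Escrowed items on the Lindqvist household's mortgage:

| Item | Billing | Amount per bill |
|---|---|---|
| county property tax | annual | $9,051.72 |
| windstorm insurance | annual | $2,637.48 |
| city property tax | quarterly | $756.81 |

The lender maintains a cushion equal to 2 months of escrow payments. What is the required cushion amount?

County property tax: $9,051.72 per year
Windstorm insurance: $2,637.48 per year
City property tax: $756.81 × 4 = $3,027.24 per year
Total per year = $14,716.44
Per month = $14,716.44 ÷ 12 = $1,226.37
Required cushion = 2 × $1,226.37 = $2,452.74

$2,452.74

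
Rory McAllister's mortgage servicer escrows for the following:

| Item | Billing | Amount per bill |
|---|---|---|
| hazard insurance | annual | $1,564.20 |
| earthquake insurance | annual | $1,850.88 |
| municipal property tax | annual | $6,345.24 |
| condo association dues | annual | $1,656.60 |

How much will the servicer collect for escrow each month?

Hazard insurance = $1,564.20 annually
Earthquake insurance = $1,850.88 annually
Municipal property tax = $6,345.24 annually
Condo association dues = $1,656.60 annually
Total annual escrow = $1,564.20 + $1,850.88 + $6,345.24 + $1,656.60 = $11,416.92
Base monthly escrow = $11,416.92 / 12 = $951.41

$951.41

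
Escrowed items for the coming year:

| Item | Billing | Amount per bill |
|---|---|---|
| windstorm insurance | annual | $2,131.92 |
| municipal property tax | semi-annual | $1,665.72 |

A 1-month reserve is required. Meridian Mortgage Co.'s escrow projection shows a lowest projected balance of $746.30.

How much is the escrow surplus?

Windstorm insurance — $2,131.92
Municipal property tax — $1,665.72 × 2 = $3,331.44
Total per year = $2,131.92 + $3,331.44 = $5,463.36
Monthly escrow = $5,463.36 ÷ 12 = $455.28
Required reserve = 1 × $455.28 = $455.28
Surplus = $746.30 − $455.28 = $291.02

$291.02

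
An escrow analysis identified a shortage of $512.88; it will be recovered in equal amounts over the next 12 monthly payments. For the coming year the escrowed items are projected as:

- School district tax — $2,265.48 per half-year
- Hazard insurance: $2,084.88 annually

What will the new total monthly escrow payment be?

School district tax — $2,265.48 × 2 = $4,530.96 per year
Hazard insurance — $2,084.88 per year
Combined annual = $4,530.96 + $2,084.88 = $6,615.84
Monthly = $6,615.84 / 12 = $551.32
Shortage per month = $512.88 ÷ 12 = $42.74
Adjusted monthly = $551.32 + $42.74 = $594.06

$594.06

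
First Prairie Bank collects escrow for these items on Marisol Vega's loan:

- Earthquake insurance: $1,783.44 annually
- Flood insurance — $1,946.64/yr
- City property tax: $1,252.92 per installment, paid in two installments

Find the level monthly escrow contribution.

$519.66

Earthquake insurance — $1,783.44 annually
Flood insurance — $1,946.64 annually
City property tax — $1,252.92 × 2 = $2,505.84 annually
Total annual escrow = $1,783.44 + $1,946.64 + $2,505.84 = $6,235.92
Monthly = $6,235.92 ÷ 12 = $519.66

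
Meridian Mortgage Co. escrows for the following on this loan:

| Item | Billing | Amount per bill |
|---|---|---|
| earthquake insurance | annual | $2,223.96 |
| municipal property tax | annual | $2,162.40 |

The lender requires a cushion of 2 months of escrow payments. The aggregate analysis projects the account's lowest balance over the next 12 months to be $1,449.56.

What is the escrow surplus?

Earthquake insurance — $2,223.96 per year
Municipal property tax — $2,162.40 per year
Annual escrow total = $4,386.36
Monthly escrow = $4,386.36 / 12 = $365.53
Required cushion = 2 × $365.53 = $731.06
Surplus = $1,449.56 − $731.06 = $718.50

$718.50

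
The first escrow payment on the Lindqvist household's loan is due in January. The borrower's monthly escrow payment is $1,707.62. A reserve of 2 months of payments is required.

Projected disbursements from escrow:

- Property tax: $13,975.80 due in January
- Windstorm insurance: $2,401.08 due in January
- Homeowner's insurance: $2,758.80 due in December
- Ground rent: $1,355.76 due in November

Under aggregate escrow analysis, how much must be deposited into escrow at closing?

Cushion = 2 × $1,707.62 = $3,415.24
Trial balance (start $0, +$1,707.62 each month, − disbursements):
  Jan: +$1,707.62 − $16,376.88 → -$14,669.26
  Feb: +$1,707.62 → -$12,961.64
  Mar: +$1,707.62 → -$11,254.02
  Apr: +$1,707.62 → -$9,546.40
  May: +$1,707.62 → -$7,838.78
  Jun: +$1,707.62 → -$6,131.16
  Jul: +$1,707.62 → -$4,423.54
  Aug: +$1,707.62 → -$2,715.92
  Sep: +$1,707.62 → -$1,008.30
  Oct: +$1,707.62 → $699.32
  Nov: +$1,707.62 − $1,355.76 → $1,051.18
  Dec: +$1,707.62 − $2,758.80 → $0.00
Lowest trial balance = -$14,669.26 (Jan)
Initial deposit = cushion − low point = $3,415.24 − (-$14,669.26) = $18,084.50

$18,084.50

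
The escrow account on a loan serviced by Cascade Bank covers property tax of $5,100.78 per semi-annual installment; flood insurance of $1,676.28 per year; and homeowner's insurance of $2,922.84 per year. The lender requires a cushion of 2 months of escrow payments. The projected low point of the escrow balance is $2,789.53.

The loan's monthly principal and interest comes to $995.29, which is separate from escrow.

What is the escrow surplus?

Property tax: $5,100.78 × 2 = $10,201.56
Flood insurance: $1,676.28
Homeowner's insurance: $2,922.84
Total per year = $10,201.56 + $1,676.28 + $2,922.84 = $14,800.68
Per month = $14,800.68 / 12 = $1,233.39
Cushion = 2 × $1,233.39 = $2,466.78
Surplus = $2,789.53 − $2,466.78 = $322.75

$322.75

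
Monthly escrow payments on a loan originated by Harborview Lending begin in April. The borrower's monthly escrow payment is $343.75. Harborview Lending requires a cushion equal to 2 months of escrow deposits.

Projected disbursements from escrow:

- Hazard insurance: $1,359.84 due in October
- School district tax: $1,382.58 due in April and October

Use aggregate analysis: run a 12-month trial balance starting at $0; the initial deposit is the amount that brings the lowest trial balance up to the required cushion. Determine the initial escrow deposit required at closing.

Cushion = 2 × $343.75 = $687.50
Trial balance (start $0, +$343.75 each month, − disbursements):
  Apr: +$343.75 − $1,382.58 → -$1,038.83
  May: +$343.75 → -$695.08
  Jun: +$343.75 → -$351.33
  Jul: +$343.75 → -$7.58
  Aug: +$343.75 → $336.17
  Sep: +$343.75 → $679.92
  Oct: +$343.75 − $2,742.42 → -$1,718.75
  Nov: +$343.75 → -$1,375.00
  Dec: +$343.75 → -$1,031.25
  Jan: +$343.75 → -$687.50
  Feb: +$343.75 → -$343.75
  Mar: +$343.75 → $0.00
Lowest trial balance = -$1,718.75 (Oct)
Initial deposit = cushion − low point = $687.50 − (-$1,718.75) = $2,406.25

$2,406.25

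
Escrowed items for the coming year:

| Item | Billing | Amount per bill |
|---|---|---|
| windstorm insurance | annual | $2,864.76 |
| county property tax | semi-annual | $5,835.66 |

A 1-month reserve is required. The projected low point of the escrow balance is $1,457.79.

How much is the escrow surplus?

Windstorm insurance — $2,864.76
County property tax — $5,835.66 × 2 = $11,671.32
Annual escrow total = $2,864.76 + $11,671.32 = $14,536.08
Per month = $14,536.08 ÷ 12 = $1,211.34
Required cushion = 1 × $1,211.34 = $1,211.34
Surplus = $1,457.79 − $1,211.34 = $246.45

$246.45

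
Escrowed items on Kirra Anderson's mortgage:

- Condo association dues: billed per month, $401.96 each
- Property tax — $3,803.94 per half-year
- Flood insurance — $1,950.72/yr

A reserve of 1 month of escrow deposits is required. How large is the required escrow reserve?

Condo association dues = $401.96 × 12 = $4,823.52/yr
Property tax = $3,803.94 × 2 = $7,607.88/yr
Flood insurance = $1,950.72/yr
Yearly total = $14,382.12
Base monthly escrow = $14,382.12 ÷ 12 = $1,198.51
Reserve = 1 × $1,198.51 = $1,198.51

$1,198.51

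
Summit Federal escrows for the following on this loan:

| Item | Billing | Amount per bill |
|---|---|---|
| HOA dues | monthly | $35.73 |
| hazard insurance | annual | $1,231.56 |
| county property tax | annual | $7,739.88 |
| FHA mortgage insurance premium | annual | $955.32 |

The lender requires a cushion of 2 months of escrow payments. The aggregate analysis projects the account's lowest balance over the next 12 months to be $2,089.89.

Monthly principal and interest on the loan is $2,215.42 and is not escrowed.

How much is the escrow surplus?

HOA dues = $35.73 × 12 = $428.76
Hazard insurance = $1,231.56
County property tax = $7,739.88
FHA mortgage insurance premium = $955.32
Total annual escrow = $10,355.52
Per month = $10,355.52 ÷ 12 = $862.96
Cushion = 2 × $862.96 = $1,725.92
Surplus = $2,089.89 − $1,725.92 = $363.97

$363.97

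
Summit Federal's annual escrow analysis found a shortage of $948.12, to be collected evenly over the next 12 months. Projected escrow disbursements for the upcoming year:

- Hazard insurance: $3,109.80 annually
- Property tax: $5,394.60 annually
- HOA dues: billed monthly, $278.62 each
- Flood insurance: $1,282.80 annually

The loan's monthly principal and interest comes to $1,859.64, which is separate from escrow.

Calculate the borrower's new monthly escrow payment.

Hazard insurance = $3,109.80/yr
Property tax = $5,394.60/yr
HOA dues = $278.62 × 12 = $3,343.44/yr
Flood insurance = $1,282.80/yr
Combined annual = $13,130.64
Monthly escrow = $13,130.64 / 12 = $1,094.22
Shortage spread = $948.12 ÷ 12 = $79.01/mo
Adjusted monthly = $1,094.22 + $79.01 = $1,173.23

$1,173.23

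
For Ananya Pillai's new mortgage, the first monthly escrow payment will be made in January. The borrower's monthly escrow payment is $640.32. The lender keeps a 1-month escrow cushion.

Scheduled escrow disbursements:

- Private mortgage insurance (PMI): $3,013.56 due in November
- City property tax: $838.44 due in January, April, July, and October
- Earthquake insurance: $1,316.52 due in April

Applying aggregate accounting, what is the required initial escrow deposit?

$1,280.64

Cushion = 1 × $640.32 = $640.32
Trial balance (start $0, +$640.32 each month, − disbursements):
  Jan: +$640.32 − $838.44 → -$198.12
  Feb: +$640.32 → $442.20
  Mar: +$640.32 → $1,082.52
  Apr: +$640.32 − $2,154.96 → -$432.12
  May: +$640.32 → $208.20
  Jun: +$640.32 → $848.52
  Jul: +$640.32 − $838.44 → $650.40
  Aug: +$640.32 → $1,290.72
  Sep: +$640.32 → $1,931.04
  Oct: +$640.32 − $838.44 → $1,732.92
  Nov: +$640.32 − $3,013.56 → -$640.32
  Dec: +$640.32 → $0.00
Lowest trial balance = -$640.32 (Nov)
Initial deposit = cushion − low point = $640.32 − (-$640.32) = $1,280.64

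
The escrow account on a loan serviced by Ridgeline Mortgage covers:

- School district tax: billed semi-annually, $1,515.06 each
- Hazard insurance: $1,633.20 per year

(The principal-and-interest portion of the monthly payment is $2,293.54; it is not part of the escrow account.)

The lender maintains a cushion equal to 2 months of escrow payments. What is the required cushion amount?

$777.22

School district tax = $1,515.06 × 2 = $3,030.12/yr
Hazard insurance = $1,633.20/yr
Total per year = $3,030.12 + $1,633.20 = $4,663.32
Per month = $4,663.32 / 12 = $388.61
Reserve = 2 × $388.61 = $777.22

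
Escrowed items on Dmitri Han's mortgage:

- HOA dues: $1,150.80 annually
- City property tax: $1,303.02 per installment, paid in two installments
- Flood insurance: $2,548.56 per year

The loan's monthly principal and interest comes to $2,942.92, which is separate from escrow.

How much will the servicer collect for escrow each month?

$525.45

HOA dues: $1,150.80 annually
City property tax: $1,303.02 × 2 = $2,606.04 annually
Flood insurance: $2,548.56 annually
Total annual escrow = $1,150.80 + $2,606.04 + $2,548.56 = $6,305.40
Base monthly escrow = $6,305.40 / 12 = $525.45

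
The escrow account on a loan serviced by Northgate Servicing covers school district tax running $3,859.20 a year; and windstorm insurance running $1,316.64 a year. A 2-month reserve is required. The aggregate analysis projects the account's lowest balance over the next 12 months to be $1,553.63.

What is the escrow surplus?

$690.99

School district tax: $3,859.20
Windstorm insurance: $1,316.64
Total annual escrow = $5,175.84
Monthly = $5,175.84 / 12 = $431.32
Required cushion = 2 × $431.32 = $862.64
Excess over cushion: $1,553.63 − $862.64 = $690.99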